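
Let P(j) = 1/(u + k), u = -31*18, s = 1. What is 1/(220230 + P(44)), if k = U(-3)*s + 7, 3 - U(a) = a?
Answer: 545/120025349 ≈ 4.5407e-6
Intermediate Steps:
U(a) = 3 - a
k = 13 (k = (3 - 1*(-3))*1 + 7 = (3 + 3)*1 + 7 = 6*1 + 7 = 6 + 7 = 13)
u = -558
P(j) = -1/545 (P(j) = 1/(-558 + 13) = 1/(-545) = -1/545)
1/(220230 + P(44)) = 1/(220230 - 1/545) = 1/(120025349/545) = 545/120025349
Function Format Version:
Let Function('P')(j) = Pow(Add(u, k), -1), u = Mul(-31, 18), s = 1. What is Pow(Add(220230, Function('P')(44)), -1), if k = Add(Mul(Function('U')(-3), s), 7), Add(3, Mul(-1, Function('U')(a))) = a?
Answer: Rational(545, 120025349) ≈ 4.5407e-6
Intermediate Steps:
Function('U')(a) = Add(3, Mul(-1, a))
k = 13 (k = Add(Mul(Add(3, Mul(-1, -3)), 1), 7) = Add(Mul(Add(3, 3), 1), 7) = Add(Mul(6, 1), 7) = Add(6, 7) = 13)
u = -558
Function('P')(j) = Rational(-1, 545) (Function('P')(j) = Pow(Add(-558, 13), -1) = Pow(-545, -1) = Rational(-1, 545))
Pow(Add(220230, Function('P')(44)), -1) = Pow(Add(220230, Rational(-1, 545)), -1) = Pow(Rational(120025349, 545), -1) = Rational(545, 120025349)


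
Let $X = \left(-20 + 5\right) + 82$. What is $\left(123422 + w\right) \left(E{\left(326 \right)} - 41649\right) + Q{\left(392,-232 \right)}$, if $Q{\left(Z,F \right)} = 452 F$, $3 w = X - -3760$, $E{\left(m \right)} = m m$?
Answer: $\frac{24176193719}{3} \approx 8.0587 \cdot 10^{9}$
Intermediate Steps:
$E{\left(m \right)} = m^{2}$
$X = 67$ ($X = -15 + 82 = 67$)
$w = \frac{3827}{3}$ ($w = \frac{67 - -3760}{3} = \frac{67 + 3760}{3} = \frac{1}{3} \cdot 3827 = \frac{3827}{3} \approx 1275.7$)
$\left(123422 + w\right) \left(E{\left(326 \right)} - 41649\right) + Q{\left(392,-232 \right)} = \left(123422 + \frac{3827}{3}\right) \left(326^{2} - 41649\right) + 452 \left(-232\right) = \frac{374093 \left(106276 - 41649\right)}{3} - 104864 = \frac{374093}{3} \cdot 64627 - 104864 = \frac{24176508311}{3} - 104864 = \frac{24176193719}{3}$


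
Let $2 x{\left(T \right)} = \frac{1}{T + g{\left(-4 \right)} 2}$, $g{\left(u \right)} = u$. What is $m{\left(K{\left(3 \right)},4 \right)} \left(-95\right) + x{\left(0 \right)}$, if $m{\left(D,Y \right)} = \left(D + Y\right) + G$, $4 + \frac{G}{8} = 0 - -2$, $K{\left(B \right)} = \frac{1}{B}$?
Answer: $\frac{53197}{48} \approx 1108.3$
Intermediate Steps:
$G = -16$ ($G = -32 + 8 \left(0 - -2\right) = -32 + 8 \left(0 + 2\right) = -32 + 8 \cdot 2 = -32 + 16 = -16$)
$m{\left(D,Y \right)} = -16 + D + Y$ ($m{\left(D,Y \right)} = \left(D + Y\right) - 16 = -16 + D + Y$)
$x{\left(T \right)} = \frac{1}{2 \left(-8 + T\right)}$ ($x{\left(T \right)} = \frac{1}{2 \left(T - 8\right)} = \frac{1}{2 \left(-8 + T\right)}$)
$m{\left(K{\left(3 \right)},4 \right)} \left(-95\right) + x{\left(0 \right)} = \left(-16 + \frac{1}{3} + 4\right) \left(-95\right) + \frac{1}{2 \left(-8 + 0\right)} = \left(-16 + \frac{1}{3} + 4\right) \left(-95\right) + \frac{1}{2 \left(-8\right)} = \left(- \frac{35}{3}\right) \left(-95\right) + \frac{1}{2} \left(- \frac{1}{8}\right) = \frac{3325}{3} - \frac{1}{16} = \frac{53197}{48}$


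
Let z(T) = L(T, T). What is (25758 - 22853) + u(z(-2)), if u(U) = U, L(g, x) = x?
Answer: 2903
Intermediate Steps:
z(T) = T
(25758 - 22853) + u(z(-2)) = (25758 - 22853) - 2 = 2905 - 2 = 2903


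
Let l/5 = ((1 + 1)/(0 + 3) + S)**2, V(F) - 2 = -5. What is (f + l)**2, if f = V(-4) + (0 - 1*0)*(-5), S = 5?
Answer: 2010724/81 ≈ 24824.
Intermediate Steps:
V(F) = -3 (V(F) = 2 - 5 = -3)
f = -3 (f = -3 + (0 - 1*0)*(-5) = -3 + (0 + 0)*(-5) = -3 + 0*(-5) = -3 + 0 = -3)
l = 1445/9 (l = 5*((1 + 1)/(0 + 3) + 5)**2 = 5*(2/3 + 5)**2 = 5*(17/3)**2 = 5*(289/9) = 1445/9 ≈ 160.56)
(f + l)**2 = (-3 + 1445/9)**2 = (1418/9)**2 = 2010724/81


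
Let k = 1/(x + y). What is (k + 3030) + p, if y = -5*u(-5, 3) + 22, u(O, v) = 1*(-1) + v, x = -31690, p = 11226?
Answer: 451601567/31678 ≈ 14256.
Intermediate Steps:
u(O, v) = -1 + v
y = 12 (y = -5*(-1 + 3) + 22 = -5*2 + 22 = -10 + 22 = 12)
k = -1/31678 (k = 1/(-31690 + 12) = 1/(-31678) = -1/31678 ≈ -3.1568e-5)
(k + 3030) + p = (-1/31678 + 3030) + 11226 = 95984339/31678 + 11226 = 451601567/31678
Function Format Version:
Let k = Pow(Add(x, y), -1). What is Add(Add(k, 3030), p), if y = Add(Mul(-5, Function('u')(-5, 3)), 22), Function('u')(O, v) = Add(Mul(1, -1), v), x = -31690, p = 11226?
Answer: Rational(451601567, 31678) ≈ 14256.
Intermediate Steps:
Function('u')(O, v) = Add(-1, v)
y = 12 (y = Add(Mul(-5, Add(-1, 3)), 22) = Add(Mul(-5, 2), 22) = Add(-10, 22) = 12)
k = Rational(-1, 31678) (k = Pow(Add(-31690, 12), -1) = Pow(-31678, -1) = Rational(-1, 31678) ≈ -3.1568e-5)
Add(Add(k, 3030), p) = Add(Add(Rational(-1, 31678), 3030), 11226) = Add(Rational(95984339, 31678), 11226) = Rational(451601567, 31678)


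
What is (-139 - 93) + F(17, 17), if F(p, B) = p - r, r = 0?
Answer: -215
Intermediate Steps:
F(p, B) = p (F(p, B) = p - 1*0 = p + 0 = p)
(-139 - 93) + F(17, 17) = (-139 - 93) + 17 = -232 + 17 = -215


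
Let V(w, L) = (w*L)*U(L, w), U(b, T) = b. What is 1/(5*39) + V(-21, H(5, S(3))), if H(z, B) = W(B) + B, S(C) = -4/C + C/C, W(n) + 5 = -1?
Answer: -164254/195 ≈ -842.33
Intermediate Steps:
W(n) = -6 (W(n) = -5 - 1 = -6)
S(C) = 1 - 4/C (S(C) = -4/C + 1 = 1 - 4/C)
H(z, B) = -6 + B
V(w, L) = w*L² (V(w, L) = (w*L)*L = (L*w)*L = w*L²)
1/(5*39) + V(-21, H(5, S(3))) = 1/(5*39) - 21*(-6 + (-4 + 3)/3)² = 1/195 - 21*(-6 + (⅓)*(-1))² = 1/195 - 21*(-6 - ⅓)² = 1/195 - 21*(-19/3)² = 1/195 - 21*361/9 = 1/195 - 2527/3 = -164254/195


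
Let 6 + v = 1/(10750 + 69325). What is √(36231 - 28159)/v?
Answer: -160150*√2018/480449 ≈ -14.974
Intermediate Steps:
v = -480449/80075 (v = -6 + 1/(10750 + 69325) = -6 + 1/80075 = -480449/80075 ≈ -6.0000)
√(36231 - 28159)/v = √(36231 - 28159)/(-480449/80075) = √8072*(-80075/480449) = (2*√2018)*(-80075/480449) = -160150*√2018/480449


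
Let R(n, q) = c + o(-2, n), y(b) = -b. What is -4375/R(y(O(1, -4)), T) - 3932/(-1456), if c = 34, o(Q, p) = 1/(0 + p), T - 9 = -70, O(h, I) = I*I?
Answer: -24946231/197652 ≈ -126.21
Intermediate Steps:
O(h, I) = I²
T = -61 (T = 9 - 70 = -61)
o(Q, p) = 1/p
R(n, q) = 34 + 1/n
-4375/R(y(O(1, -4)), T) - 3932/(-1456) = -4375/(34 + 1/(-1*(-4)²)) - 3932/(-1456) = -4375/(34 + 1/(-1*16)) - 3932*(-1/1456) = -4375/(34 + 1/(-16)) + 983/364 = -4375/(34 - 1/16) + 983/364 = -4375/543/16 + 983/364 = -4375*16/543 + 983/364 = -70000/543 + 983/364 = -24946231/197652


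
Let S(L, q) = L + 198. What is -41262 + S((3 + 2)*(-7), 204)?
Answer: -41099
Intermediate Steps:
S(L, q) = 198 + L
-41262 + S((3 + 2)*(-7), 204) = -41262 + (198 + (3 + 2)*(-7)) = -41262 + (198 + 5*(-7)) = -41262 + (198 - 35) = -41262 + 163 = -41099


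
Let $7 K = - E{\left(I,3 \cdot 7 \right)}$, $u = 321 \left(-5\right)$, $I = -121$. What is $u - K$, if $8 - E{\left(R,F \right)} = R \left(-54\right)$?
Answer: $- \frac{17761}{7} \approx -2537.3$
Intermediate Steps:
$E{\left(R,F \right)} = 8 + 54 R$ ($E{\left(R,F \right)} = 8 - R \left(-54\right) = 8 - - 54 R = 8 + 54 R$)
$u = -1605$
$K = \frac{6526}{7}$ ($K = \frac{\left(-1\right) \left(8 + 54 \left(-121\right)\right)}{7} = \frac{\left(-1\right) \left(8 - 6534\right)}{7} = \frac{\left(-1\right) \left(-6526\right)}{7} = \frac{1}{7} \cdot 6526 = \frac{6526}{7} \approx 932.29$)
$u - K = -1605 - \frac{6526}{7} = - \frac{17761}{7}$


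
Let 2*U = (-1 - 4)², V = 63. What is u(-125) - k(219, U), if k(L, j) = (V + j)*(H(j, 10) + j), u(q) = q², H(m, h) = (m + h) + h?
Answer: 24455/2 ≈ 12228.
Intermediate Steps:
H(m, h) = m + 2*h (H(m, h) = (h + m) + h = m + 2*h)
U = 25/2 (U = (-1 - 4)²/2 = (½)*(-5)² = (½)*25 = 25/2 ≈ 12.500)
k(L, j) = (20 + 2*j)*(63 + j) (k(L, j) = (63 + j)*((j + 2*10) + j) = (63 + j)*((j + 20) + j) = (63 + j)*((20 + j) + j) = (63 + j)*(20 + 2*j) = (20 + 2*j)*(63 + j))
u(-125) - k(219, U) = (-125)² - (1260 + 2*(25/2)² + 146*(25/2)) = 15625 - (1260 + 2*(625/4) + 1825) = 15625 - (1260 + 625/2 + 1825) = 15625 - 1*6795/2 = 15625 - 6795/2 = 24455/2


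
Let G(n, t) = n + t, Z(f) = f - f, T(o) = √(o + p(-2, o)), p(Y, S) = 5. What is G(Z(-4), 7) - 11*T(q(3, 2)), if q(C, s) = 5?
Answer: 7 - 11*√10 ≈ -27.785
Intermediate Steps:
T(o) = √(5 + o) (T(o) = √(o + 5) = √(5 + o))
Z(f) = 0
G(Z(-4), 7) - 11*T(q(3, 2)) = (0 + 7) - 11*√(5 + 5) = 7 - 11*√10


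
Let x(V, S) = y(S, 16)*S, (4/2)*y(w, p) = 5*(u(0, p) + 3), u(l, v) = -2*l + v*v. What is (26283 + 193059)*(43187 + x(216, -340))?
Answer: -38815418346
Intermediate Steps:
u(l, v) = v² - 2*l (u(l, v) = -2*l + v² = v² - 2*l)
y(w, p) = 15/2 + 5*p²/2 (y(w, p) = (5*((p² - 2*0) + 3))/2 = (5*((p² + 0) + 3))/2 = (5*(p² + 3))/2 = (5*(3 + p²))/2 = (15 + 5*p²)/2 = 15/2 + 5*p²/2)
x(V, S) = 1295*S/2 (x(V, S) = (15/2 + (5/2)*16²)*S = (15/2 + (5/2)*256)*S = (15/2 + 640)*S = 1295*S/2)
(26283 + 193059)*(43187 + x(216, -340)) = (26283 + 193059)*(43187 + (1295/2)*(-340)) = 219342*(43187 - 220150) = 219342*(-176963) = -38815418346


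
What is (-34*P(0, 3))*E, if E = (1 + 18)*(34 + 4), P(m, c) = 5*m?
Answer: 0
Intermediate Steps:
E = 722 (E = 19*38 = 722)
(-34*P(0, 3))*E = -170*0*722 = -34*0*722 = 0*722 = 0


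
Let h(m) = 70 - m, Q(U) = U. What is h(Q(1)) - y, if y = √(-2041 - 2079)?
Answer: 69 - 2*I*√1030 ≈ 69.0 - 64.187*I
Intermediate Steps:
y = 2*I*√1030 (y = √(-4120) = 2*I*√1030 ≈ 64.187*I)
h(Q(1)) - y = (70 - 1*1) - 2*I*√1030 = (70 - 1) - 2*I*√1030 = 69 - 2*I*√1030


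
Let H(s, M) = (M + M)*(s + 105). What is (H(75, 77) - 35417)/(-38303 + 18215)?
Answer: 7697/20088 ≈ 0.38316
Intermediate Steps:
H(s, M) = 2*M*(105 + s) (H(s, M) = (2*M)*(105 + s) = 2*M*(105 + s))
(H(75, 77) - 35417)/(-38303 + 18215) = (2*77*(105 + 75) - 35417)/(-38303 + 18215) = (2*77*180 - 35417)/(-20088) = (27720 - 35417)*(-1/20088) = -7697*(-1/20088) = 7697/20088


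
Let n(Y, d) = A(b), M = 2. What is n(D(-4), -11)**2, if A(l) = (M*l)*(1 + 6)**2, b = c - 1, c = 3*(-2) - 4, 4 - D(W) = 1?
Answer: 1162084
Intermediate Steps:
D(W) = 3 (D(W) = 4 - 1*1 = 4 - 1 = 3)
c = -10 (c = -6 - 4 = -10)
b = -11 (b = -10 - 1 = -11)
A(l) = 98*l (A(l) = (2*l)*(1 + 6)**2 = (2*l)*7**2 = (2*l)*49 = 98*l)
n(Y, d) = -1078 (n(Y, d) = 98*(-11) = -1078)
n(D(-4), -11)**2 = (-1078)**2 = 1162084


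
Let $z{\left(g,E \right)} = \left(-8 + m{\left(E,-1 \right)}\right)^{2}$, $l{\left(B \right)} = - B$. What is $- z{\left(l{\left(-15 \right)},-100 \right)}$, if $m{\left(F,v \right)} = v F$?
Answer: $-8464$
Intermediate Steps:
$m{\left(F,v \right)} = F v$
$z{\left(g,E \right)} = \left(-8 - E\right)^{2}$ ($z{\left(g,E \right)} = \left(-8 + E \left(-1\right)\right)^{2} = \left(-8 - E\right)^{2}$)
$- z{\left(l{\left(-15 \right)},-100 \right)} = - \left(8 - 100\right)^{2} = - \left(-92\right)^{2} = \left(-1\right) 8464 = -8464$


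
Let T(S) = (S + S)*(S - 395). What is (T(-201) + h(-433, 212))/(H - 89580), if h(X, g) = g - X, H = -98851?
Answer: -240237/188431 ≈ -1.2749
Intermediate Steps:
T(S) = 2*S*(-395 + S) (T(S) = (2*S)*(-395 + S) = 2*S*(-395 + S))
(T(-201) + h(-433, 212))/(H - 89580) = (2*(-201)*(-395 - 201) + (212 - 1*(-433)))/(-98851 - 89580) = (2*(-201)*(-596) + (212 + 433))/(-188431) = (239592 + 645)*(-1/188431) = 240237*(-1/188431) = -240237/188431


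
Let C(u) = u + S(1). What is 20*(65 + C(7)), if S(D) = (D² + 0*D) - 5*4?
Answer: 1060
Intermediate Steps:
S(D) = -20 + D² (S(D) = (D² + 0) - 20 = D² - 20 = -20 + D²)
C(u) = -19 + u (C(u) = u + (-20 + 1²) = u + (-20 + 1) = u - 19 = -19 + u)
20*(65 + C(7)) = 20*(65 + (-19 + 7)) = 20*(65 - 12) = 20*53 = 1060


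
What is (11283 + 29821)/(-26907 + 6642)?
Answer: -5872/2895 ≈ -2.0283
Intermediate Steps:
(11283 + 29821)/(-26907 + 6642) = 41104/(-20265) = 41104*(-1/20265) = -5872/2895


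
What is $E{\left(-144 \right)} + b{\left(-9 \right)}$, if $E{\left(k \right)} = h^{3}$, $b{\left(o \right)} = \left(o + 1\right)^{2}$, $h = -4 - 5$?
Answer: $-665$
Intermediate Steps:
$h = -9$ ($h = -4 - 5 = -9$)
$b{\left(o \right)} = \left(1 + o\right)^{2}$
$E{\left(k \right)} = -729$ ($E{\left(k \right)} = \left(-9\right)^{3} = -729$)
$E{\left(-144 \right)} + b{\left(-9 \right)} = -729 + \left(1 - 9\right)^{2} = -729 + \left(-8\right)^{2} = -729 + 64 = -665$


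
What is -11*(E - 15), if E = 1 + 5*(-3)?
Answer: 319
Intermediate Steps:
E = -14 (E = 1 - 15 = -14)
-11*(E - 15) = -11*(-14 - 15) = -11*(-29) = 319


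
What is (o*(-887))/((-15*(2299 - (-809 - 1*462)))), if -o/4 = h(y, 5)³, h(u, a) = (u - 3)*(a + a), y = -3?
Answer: 1703040/119 ≈ 14311.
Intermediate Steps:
h(u, a) = 2*a*(-3 + u) (h(u, a) = (-3 + u)*(2*a) = 2*a*(-3 + u))
o = 864000 (o = -4*1000*(-3 - 3)³ = -4*(2*5*(-6))³ = -4*(-60)³ = -4*(-216000) = 864000)
(o*(-887))/((-15*(2299 - (-809 - 1*462)))) = (864000*(-887))/((-15*(2299 - (-809 - 1*462)))) = -766368000*(-1/(15*(2299 - (-809 - 462)))) = -766368000*(-1/(15*(2299 - 1*(-1271)))) = -766368000*(-1/(15*(2299 + 1271))) = -766368000/((-15*3570)) = -766368000/(-53550) = -766368000*(-1/53550) = 1703040/119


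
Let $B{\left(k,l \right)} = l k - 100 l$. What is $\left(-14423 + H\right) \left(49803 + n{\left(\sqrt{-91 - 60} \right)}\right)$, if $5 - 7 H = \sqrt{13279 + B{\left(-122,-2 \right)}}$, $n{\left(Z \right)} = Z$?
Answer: $- \frac{\left(49803 + i \sqrt{151}\right) \left(100956 + \sqrt{13723}\right)}{7} \approx -7.1911 \cdot 10^{8} - 1.7743 \cdot 10^{5} i$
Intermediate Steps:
$B{\left(k,l \right)} = - 100 l + k l$ ($B{\left(k,l \right)} = k l - 100 l = - 100 l + k l$)
$H = \frac{5}{7} - \frac{\sqrt{13723}}{7}$ ($H = \frac{5}{7} - \frac{\sqrt{13279 - 2 \left(-100 - 122\right)}}{7} = \frac{5}{7} - \frac{\sqrt{13279 - -444}}{7} = \frac{5}{7} - \frac{\sqrt{13279 + 444}}{7} = \frac{5}{7} - \frac{\sqrt{13723}}{7} \approx -16.021$)
$\left(-14423 + H\right) \left(49803 + n{\left(\sqrt{-91 - 60} \right)}\right) = \left(-14423 + \left(\frac{5}{7} - \frac{\sqrt{13723}}{7}\right)\right) \left(49803 + \sqrt{-91 - 60}\right) = \left(- \frac{100956}{7} - \frac{\sqrt{13723}}{7}\right) \left(49803 + \sqrt{-151}\right) = \left(- \frac{100956}{7} - \frac{\sqrt{13723}}{7}\right) \left(49803 + i \sqrt{151}\right) = \left(49803 + i \sqrt{151}\right) \left(- \frac{100956}{7} - \frac{\sqrt{13723}}{7}\right)$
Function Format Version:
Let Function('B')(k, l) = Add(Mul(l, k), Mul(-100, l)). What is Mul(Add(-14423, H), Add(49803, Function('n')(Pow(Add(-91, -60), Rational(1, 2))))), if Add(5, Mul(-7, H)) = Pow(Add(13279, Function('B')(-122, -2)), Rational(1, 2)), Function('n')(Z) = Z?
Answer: Mul(Rational(-1, 7), Add(49803, Mul(I, Pow(151, Rational(1, 2)))), Add(100956, Pow(13723, Rational(1, 2)))) ≈ Add(-7.1911e+8, Mul(-1.7743e+5, I))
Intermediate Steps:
Function('B')(k, l) = Add(Mul(-100, l), Mul(k, l)) (Function('B')(k, l) = Add(Mul(k, l), Mul(-100, l)) = Add(Mul(-100, l), Mul(k, l)))
H = Add(Rational(5, 7), Mul(Rational(-1, 7), Pow(13723, Rational(1, 2)))) (H = Add(Rational(5, 7), Mul(Rational(-1, 7), Pow(Add(13279, Mul(-2, Add(-100, -122))), Rational(1, 2)))) = Add(Rational(5, 7), Mul(Rational(-1, 7), Pow(Add(13279, Mul(-2, -222)), Rational(1, 2)))) = Add(Rational(5, 7), Mul(Rational(-1, 7), Pow(Add(13279, 444), Rational(1, 2)))) = Add(Rational(5, 7), Mul(Rational(-1, 7), Pow(13723, Rational(1, 2)))) ≈ -16.021)
Mul(Add(-14423, H), Add(49803, Function('n')(Pow(Add(-91, -60), Rational(1, 2))))) = Mul(Add(-14423, Add(Rational(5, 7), Mul(Rational(-1, 7), Pow(13723, Rational(1, 2))))), Add(49803, Pow(Add(-91, -60), Rational(1, 2)))) = Mul(Add(Rational(-100956, 7), Mul(Rational(-1, 7), Pow(13723, Rational(1, 2)))), Add(49803, Pow(-151, Rational(1, 2)))) = Mul(Add(Rational(-100956, 7), Mul(Rational(-1, 7), Pow(13723, Rational(1, 2)))), Add(49803, Mul(I, Pow(151, Rational(1, 2))))) = Mul(Add(49803, Mul(I, Pow(151, Rational(1, 2)))), Add(Rational(-100956, 7), Mul(Rational(-1, 7), Pow(13723, Rational(1, 2)))))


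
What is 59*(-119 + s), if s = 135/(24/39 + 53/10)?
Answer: -4363699/769 ≈ -5674.5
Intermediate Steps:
s = 17550/769 (s = 135/(24*(1/39) + 53*(⅒)) = 135/(8/13 + 53/10) = 135/(769/130) = 135*(130/769) = 17550/769 ≈ 22.822)
59*(-119 + s) = 59*(-119 + 17550/769) = 59*(-73961/769) = -4363699/769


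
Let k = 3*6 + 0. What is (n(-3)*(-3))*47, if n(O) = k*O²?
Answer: -22842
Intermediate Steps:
k = 18 (k = 18 + 0 = 18)
n(O) = 18*O²
(n(-3)*(-3))*47 = ((18*(-3)²)*(-3))*47 = ((18*9)*(-3))*47 = (162*(-3))*47 = -486*47 = -22842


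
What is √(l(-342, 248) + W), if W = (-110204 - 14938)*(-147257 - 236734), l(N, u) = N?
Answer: 6*√1334816705 ≈ 2.1921e+5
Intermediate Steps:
W = 48053401722 (W = -125142*(-383991) = 48053401722)
√(l(-342, 248) + W) = √(-342 + 48053401722) = √48053401380 = 6*√1334816705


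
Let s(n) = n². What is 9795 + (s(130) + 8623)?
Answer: 35318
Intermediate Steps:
9795 + (s(130) + 8623) = 9795 + (130² + 8623) = 9795 + (16900 + 8623) = 9795 + 25523 = 35318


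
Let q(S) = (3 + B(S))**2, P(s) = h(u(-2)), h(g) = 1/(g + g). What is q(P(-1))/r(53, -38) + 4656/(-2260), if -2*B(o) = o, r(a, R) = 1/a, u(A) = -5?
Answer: 22191949/45200 ≈ 490.97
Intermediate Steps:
B(o) = -o/2
h(g) = 1/(2*g)
P(s) = -1/10 (P(s) = (1/2)/(-5) = (1/2)*(-1/5) = -1/10)
q(S) = (3 - S/2)**2
q(P(-1))/r(53, -38) + 4656/(-2260) = ((-6 - 1/10)**2/4)/(1/53) + 4656/(-2260) = ((-61/10)**2/4)/(1/53) + 4656*(-1/2260) = ((1/4)*(3721/100))*53 - 1164/565 = (3721/400)*53 - 1164/565 = 197213/400 - 1164/565 = 22191949/45200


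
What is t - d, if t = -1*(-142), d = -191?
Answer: 333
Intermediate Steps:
t = 142
t - d = 142 - 1*(-191) = 142 + 191 = 333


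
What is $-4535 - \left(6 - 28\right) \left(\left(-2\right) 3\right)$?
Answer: $-4667$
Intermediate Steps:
$-4535 - \left(6 - 28\right) \left(\left(-2\right) 3\right) = -4535 - \left(-22\right) \left(-6\right) = -4535 - 132 = -4667$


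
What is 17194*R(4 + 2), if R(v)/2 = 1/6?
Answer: 17194/3 ≈ 5731.3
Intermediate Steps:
R(v) = 1/3 (R(v) = 2/6 = 2*(1/6) = 1/3)
17194*R(4 + 2) = 17194*(1/3) = 17194/3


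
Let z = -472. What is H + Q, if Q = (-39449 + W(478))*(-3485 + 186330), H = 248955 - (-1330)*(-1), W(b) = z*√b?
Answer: -7212804780 - 86302840*√478 ≈ -9.0997e+9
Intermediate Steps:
W(b) = -472*√b
H = 247625 (H = 248955 - 1*1330 = 248955 - 1330 = 247625)
Q = -7213052405 - 86302840*√478 (Q = (-39449 - 472*√478)*(-3485 + 186330) = (-39449 - 472*√478)*182845 = -7213052405 - 86302840*√478 ≈ -9.0999e+9)
H + Q = 247625 + (-7213052405 - 86302840*√478) = -7212804780 - 86302840*√478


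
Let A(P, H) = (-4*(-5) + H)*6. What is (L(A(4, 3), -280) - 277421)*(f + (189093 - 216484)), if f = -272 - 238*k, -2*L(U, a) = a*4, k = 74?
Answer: 12534881775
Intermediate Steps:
A(P, H) = 120 + 6*H (A(P, H) = (20 + H)*6 = 120 + 6*H)
L(U, a) = -2*a (L(U, a) = -a*4/2 = -2*a)
f = -17884 (f = -272 - 238*74 = -272 - 17612 = -17884)
(L(A(4, 3), -280) - 277421)*(f + (189093 - 216484)) = (-2*(-280) - 277421)*(-17884 + (189093 - 216484)) = (560 - 277421)*(-17884 - 27391) = -276861*(-45275) = 12534881775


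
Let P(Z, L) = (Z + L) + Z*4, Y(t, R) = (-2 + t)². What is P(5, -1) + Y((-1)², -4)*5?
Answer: 29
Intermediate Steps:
P(Z, L) = L + 5*Z (P(Z, L) = (L + Z) + 4*Z = L + 5*Z)
P(5, -1) + Y((-1)², -4)*5 = (-1 + 5*5) + (-2 + (-1)²)²*5 = (-1 + 25) + (-2 + 1)²*5 = 24 + (-1)²*5 = 24 + 1*5 = 24 + 5 = 29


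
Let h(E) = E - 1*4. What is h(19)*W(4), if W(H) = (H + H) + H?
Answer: 180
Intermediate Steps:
W(H) = 3*H (W(H) = 2*H + H = 3*H)
h(E) = -4 + E (h(E) = E - 4 = -4 + E)
h(19)*W(4) = (-4 + 19)*(3*4) = 15*12 = 180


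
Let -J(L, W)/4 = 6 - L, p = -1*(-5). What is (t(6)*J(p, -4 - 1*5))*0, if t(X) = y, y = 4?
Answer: 0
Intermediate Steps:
t(X) = 4
p = 5
J(L, W) = -24 + 4*L (J(L, W) = -4*(6 - L) = -24 + 4*L)
(t(6)*J(p, -4 - 1*5))*0 = (4*(-24 + 4*5))*0 = (4*(-24 + 20))*0 = (4*(-4))*0 = -16*0 = 0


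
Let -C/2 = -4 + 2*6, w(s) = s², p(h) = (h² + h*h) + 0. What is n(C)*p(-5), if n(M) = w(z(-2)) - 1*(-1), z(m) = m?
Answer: 250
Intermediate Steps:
p(h) = 2*h² (p(h) = (h² + h²) + 0 = 2*h² + 0 = 2*h²)
C = -16 (C = -2*(-4 + 2*6) = -2*(-4 + 12) = -2*8 = -16)
n(M) = 5 (n(M) = (-2)² - 1*(-1) = 4 + 1 = 5)
n(C)*p(-5) = 5*(2*(-5)²) = 5*(2*25) = 5*50 = 250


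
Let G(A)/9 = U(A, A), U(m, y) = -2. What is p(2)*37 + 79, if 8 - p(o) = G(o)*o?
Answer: 1707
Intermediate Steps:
G(A) = -18 (G(A) = 9*(-2) = -18)
p(o) = 8 + 18*o (p(o) = 8 - (-18)*o = 8 + 18*o)
p(2)*37 + 79 = (8 + 18*2)*37 + 79 = (8 + 36)*37 + 79 = 44*37 + 79 = 1628 + 79 = 1707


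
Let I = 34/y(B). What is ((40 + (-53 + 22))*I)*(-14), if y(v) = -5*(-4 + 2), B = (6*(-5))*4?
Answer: -2142/5 ≈ -428.40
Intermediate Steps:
B = -120 (B = -30*4 = -120)
y(v) = 10 (y(v) = -5*(-2) = 10)
I = 17/5 (I = 34/10 = 34*(⅒) = 17/5 ≈ 3.4000)
((40 + (-53 + 22))*I)*(-14) = ((40 + (-53 + 22))*(17/5))*(-14) = ((40 - 31)*(17/5))*(-14) = (9*(17/5))*(-14) = (153/5)*(-14) = -2142/5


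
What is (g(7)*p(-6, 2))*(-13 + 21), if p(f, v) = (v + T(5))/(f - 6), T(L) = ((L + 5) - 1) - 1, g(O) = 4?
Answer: -80/3 ≈ -26.667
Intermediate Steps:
T(L) = 3 + L (T(L) = ((5 + L) - 1) - 1 = (4 + L) - 1 = 3 + L)
p(f, v) = (8 + v)/(-6 + f) (p(f, v) = (v + (3 + 5))/(f - 6) = (v + 8)/(-6 + f) = (8 + v)/(-6 + f))
(g(7)*p(-6, 2))*(-13 + 21) = (4*((8 + 2)/(-6 - 6)))*(-13 + 21) = (4*(10/(-12)))*8 = (4*(-1/12*10))*8 = (4*(-⅚))*8 = -10/3*8 = -80/3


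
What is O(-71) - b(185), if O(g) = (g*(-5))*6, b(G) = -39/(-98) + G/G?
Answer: 208603/98 ≈ 2128.6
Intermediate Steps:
b(G) = 137/98 (b(G) = -39*(-1/98) + 1 = 39/98 + 1 = 137/98)
O(g) = -30*g (O(g) = -5*g*6 = -30*g)
O(-71) - b(185) = -30*(-71) - 1*137/98 = 2130 - 137/98 = 208603/98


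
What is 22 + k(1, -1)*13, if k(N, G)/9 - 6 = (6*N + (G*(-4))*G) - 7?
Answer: 139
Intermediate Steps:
k(N, G) = -9 - 36*G² + 54*N (k(N, G) = 54 + 9*((6*N + (G*(-4))*G) - 7) = 54 + 9*((6*N + (-4*G)*G) - 7) = 54 + 9*((6*N - 4*G²) - 7) = 54 + 9*((-4*G² + 6*N) - 7) = 54 + 9*(-7 - 4*G² + 6*N) = 54 + (-63 - 36*G² + 54*N) = -9 - 36*G² + 54*N)
22 + k(1, -1)*13 = 22 + (-9 - 36*(-1)² + 54*1)*13 = 22 + (-9 - 36*1 + 54)*13 = 22 + (-9 - 36 + 54)*13 = 22 + 9*13 = 22 + 117 = 139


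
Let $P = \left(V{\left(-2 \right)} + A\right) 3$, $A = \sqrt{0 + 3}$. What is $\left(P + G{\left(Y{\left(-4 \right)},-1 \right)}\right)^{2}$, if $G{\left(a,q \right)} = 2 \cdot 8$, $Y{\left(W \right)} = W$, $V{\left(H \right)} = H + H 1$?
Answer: $43 + 24 \sqrt{3} \approx 84.569$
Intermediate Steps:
$A = \sqrt{3} \approx 1.732$
$V{\left(H \right)} = 2 H$ ($V{\left(H \right)} = H + H = 2 H$)
$G{\left(a,q \right)} = 16$
$P = -12 + 3 \sqrt{3}$ ($P = \left(2 \left(-2\right) + \sqrt{3}\right) 3 = \left(-4 + \sqrt{3}\right) 3 = -12 + 3 \sqrt{3} \approx -6.8038$)
$\left(P + G{\left(Y{\left(-4 \right)},-1 \right)}\right)^{2} = \left(\left(-12 + 3 \sqrt{3}\right) + 16\right)^{2} = \left(4 + 3 \sqrt{3}\right)^{2}$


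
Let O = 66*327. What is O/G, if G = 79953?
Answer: 7194/26651 ≈ 0.26993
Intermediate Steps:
O = 21582
O/G = 21582/79953 = 21582*(1/79953) = 7194/26651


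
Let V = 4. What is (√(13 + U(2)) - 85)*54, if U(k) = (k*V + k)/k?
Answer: -4590 + 162*√2 ≈ -4360.9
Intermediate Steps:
U(k) = 5 (U(k) = (k*4 + k)/k = (4*k + k)/k = (5*k)/k = 5)
(√(13 + U(2)) - 85)*54 = (√(13 + 5) - 85)*54 = (√18 - 85)*54 = (3*√2 - 85)*54 = (-85 + 3*√2)*54 = -4590 + 162*√2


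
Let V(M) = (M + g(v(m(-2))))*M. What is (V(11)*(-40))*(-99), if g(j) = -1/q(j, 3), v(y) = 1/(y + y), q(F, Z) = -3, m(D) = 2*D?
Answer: 493680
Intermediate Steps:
v(y) = 1/(2*y)
g(j) = ⅓ (g(j) = -1/(-3) = -1*(-⅓) = ⅓)
V(M) = M*(⅓ + M) (V(M) = (M + ⅓)*M = (⅓ + M)*M = M*(⅓ + M))
(V(11)*(-40))*(-99) = ((11*(⅓ + 11))*(-40))*(-99) = ((11*(34/3))*(-40))*(-99) = ((374/3)*(-40))*(-99) = -14960/3*(-99) = 493680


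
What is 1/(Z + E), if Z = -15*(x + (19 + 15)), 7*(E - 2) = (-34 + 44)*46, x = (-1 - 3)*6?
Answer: -7/576 ≈ -0.012153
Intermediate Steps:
x = -24 (x = -4*6 = -24)
E = 474/7 (E = 2 + ((-34 + 44)*46)/7 = 2 + (10*46)/7 = 2 + (⅐)*460 = 2 + 460/7 = 474/7 ≈ 67.714)
Z = -150 (Z = -15*(-24 + (19 + 15)) = -15*(-24 + 34) = -15*10 = -150)
1/(Z + E) = 1/(-150 + 474/7) = 1/(-576/7) = -7/576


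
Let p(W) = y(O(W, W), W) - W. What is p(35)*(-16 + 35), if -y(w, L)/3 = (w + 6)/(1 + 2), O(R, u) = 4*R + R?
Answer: -4104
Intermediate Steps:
O(R, u) = 5*R
y(w, L) = -6 - w (y(w, L) = -3*(w + 6)/(1 + 2) = -3*(6 + w)/3 = -3*(2 + w/3) = -6 - w)
p(W) = -6 - 6*W (p(W) = (-6 - 5*W) - W = -6 - 6*W)
p(35)*(-16 + 35) = (-6 - 6*35)*(-16 + 35) = (-6 - 210)*19 = -216*19 = -4104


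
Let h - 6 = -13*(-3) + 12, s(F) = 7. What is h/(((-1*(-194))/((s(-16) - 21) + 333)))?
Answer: 18183/194 ≈ 93.727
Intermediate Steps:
h = 57 (h = 6 + (-13*(-3) + 12) = 6 + (39 + 12) = 6 + 51 = 57)
h/(((-1*(-194))/((s(-16) - 21) + 333))) = 57/(((-1*(-194))/((7 - 21) + 333))) = 57/((194/(-14 + 333))) = 57/((194/319)) = 57/((194*(1/319))) = 57/(194/319) = 57*(319/194) = 18183/194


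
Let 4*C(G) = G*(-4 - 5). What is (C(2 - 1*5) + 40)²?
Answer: 34969/16 ≈ 2185.6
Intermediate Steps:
C(G) = -9*G/4 (C(G) = (G*(-4 - 5))/4 = (G*(-9))/4 = (-9*G)/4 = -9*G/4)
(C(2 - 1*5) + 40)² = (-9*(2 - 1*5)/4 + 40)² = (-9*(2 - 5)/4 + 40)² = (-9/4*(-3) + 40)² = (27/4 + 40)² = (187/4)² = 34969/16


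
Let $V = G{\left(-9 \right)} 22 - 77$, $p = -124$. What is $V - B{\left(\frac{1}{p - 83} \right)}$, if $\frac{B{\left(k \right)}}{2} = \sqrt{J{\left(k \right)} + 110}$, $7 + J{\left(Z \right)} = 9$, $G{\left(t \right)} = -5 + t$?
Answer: $-385 - 8 \sqrt{7} \approx -406.17$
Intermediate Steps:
$J{\left(Z \right)} = 2$ ($J{\left(Z \right)} = -7 + 9 = 2$)
$B{\left(k \right)} = 8 \sqrt{7}$ ($B{\left(k \right)} = 2 \sqrt{2 + 110} = 2 \sqrt{112} = 2 \cdot 4 \sqrt{7} = 8 \sqrt{7}$)
$V = -385$ ($V = \left(-5 - 9\right) 22 - 77 = \left(-14\right) 22 - 77 = -308 - 77 = -385$)
$V - B{\left(\frac{1}{p - 83} \right)} = -385 - 8 \sqrt{7}$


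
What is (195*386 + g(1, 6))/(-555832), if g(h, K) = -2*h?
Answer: -18817/138958 ≈ -0.13542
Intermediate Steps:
(195*386 + g(1, 6))/(-555832) = (195*386 - 2*1)/(-555832) = (75270 - 2)*(-1/555832) = 75268*(-1/555832) = -18817/138958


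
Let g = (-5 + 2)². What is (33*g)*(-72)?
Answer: -21384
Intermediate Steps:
g = 9 (g = (-3)² = 9)
(33*g)*(-72) = (33*9)*(-72) = 297*(-72) = -21384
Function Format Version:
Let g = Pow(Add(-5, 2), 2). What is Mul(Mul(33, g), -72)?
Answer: -21384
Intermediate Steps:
g = 9 (g = Pow(-3, 2) = 9)
Mul(Mul(33, g), -72) = Mul(Mul(33, 9), -72) = Mul(297, -72) = -21384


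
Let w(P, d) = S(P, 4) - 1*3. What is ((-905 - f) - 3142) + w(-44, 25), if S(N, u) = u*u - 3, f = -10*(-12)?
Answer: -4157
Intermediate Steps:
f = 120
S(N, u) = -3 + u² (S(N, u) = u² - 3 = -3 + u²)
w(P, d) = 10 (w(P, d) = (-3 + 4²) - 1*3 = (-3 + 16) - 3 = 13 - 3 = 10)
((-905 - f) - 3142) + w(-44, 25) = ((-905 - 1*120) - 3142) + 10 = ((-905 - 120) - 3142) + 10 = (-1025 - 3142) + 10 = -4167 + 10 = -4157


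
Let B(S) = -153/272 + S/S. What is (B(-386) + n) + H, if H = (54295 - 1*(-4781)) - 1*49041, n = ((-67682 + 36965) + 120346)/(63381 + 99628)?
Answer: 26175300167/2608144 ≈ 10036.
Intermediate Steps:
B(S) = 7/16 (B(S) = -153*1/272 + 1 = -9/16 + 1 = 7/16)
n = 89629/163009 (n = (-30717 + 120346)/163009 = 89629*(1/163009) = 89629/163009 ≈ 0.54984)
H = 10035 (H = (54295 + 4781) - 49041 = 59076 - 49041 = 10035)
(B(-386) + n) + H = (7/16 + 89629/163009) + 10035 = 2575127/2608144 + 10035 = 26175300167/2608144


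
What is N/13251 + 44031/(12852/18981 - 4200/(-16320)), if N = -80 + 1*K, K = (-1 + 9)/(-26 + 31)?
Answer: 39844955498224/845612565 ≈ 47120.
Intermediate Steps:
K = 8/5 ≈ 1.6000
N = -392/5 (N = -80 + 1*(8/5) = -80 + 8/5 = -392/5 ≈ -78.400)
N/13251 + 44031/(12852/18981 - 4200/(-16320)) = -392/5/13251 + 44031/(12852/18981 - 4200/(-16320)) = -392/5*1/13251 + 44031/(12852*(1/18981) - 4200*(-1/16320)) = -56/9465 + 44031/(476/703 + 35/136) = -56/9465 + 44031/(89341/95608) = -56/9465 + 44031*(95608/89341) = -56/9465 + 4209715848/89341 = 39844955498224/845612565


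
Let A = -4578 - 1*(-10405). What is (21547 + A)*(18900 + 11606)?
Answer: 835071244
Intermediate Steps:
A = 5827 (A = -4578 + 10405 = 5827)
(21547 + A)*(18900 + 11606) = (21547 + 5827)*(18900 + 11606) = 27374*30506 = 835071244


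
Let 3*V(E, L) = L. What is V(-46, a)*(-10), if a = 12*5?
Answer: -200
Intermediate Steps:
a = 60
V(E, L) = L/3
V(-46, a)*(-10) = ((⅓)*60)*(-10) = 20*(-10) = -200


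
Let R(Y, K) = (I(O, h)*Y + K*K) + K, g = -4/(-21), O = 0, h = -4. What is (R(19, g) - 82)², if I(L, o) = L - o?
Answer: 6482116/194481 ≈ 33.330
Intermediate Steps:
g = 4/21 (g = -4*(-1/21) = 4/21 ≈ 0.19048)
R(Y, K) = K + K² + 4*Y (R(Y, K) = ((0 - 1*(-4))*Y + K*K) + K = ((0 + 4)*Y + K²) + K = (4*Y + K²) + K = (K² + 4*Y) + K = K + K² + 4*Y)
(R(19, g) - 82)² = ((4/21 + (4/21)² + 4*19) - 82)² = ((4/21 + 16/441 + 76) - 82)² = (33616/441 - 82)² = (-2546/441)² = 6482116/194481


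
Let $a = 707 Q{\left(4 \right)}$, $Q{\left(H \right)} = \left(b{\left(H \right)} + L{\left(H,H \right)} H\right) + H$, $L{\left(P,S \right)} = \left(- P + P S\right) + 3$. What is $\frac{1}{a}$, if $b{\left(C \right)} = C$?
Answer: $\frac{1}{48076} \approx 2.08 \cdot 10^{-5}$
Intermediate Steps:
$L{\left(P,S \right)} = 3 - P + P S$
$Q{\left(H \right)} = 2 H + H \left(3 + H^{2} - H\right)$ ($Q{\left(H \right)} = \left(H + \left(3 - H + H H\right) H\right) + H = \left(H + \left(3 - H + H^{2}\right) H\right) + H = \left(H + \left(3 + H^{2} - H\right) H\right) + H = \left(H + H \left(3 + H^{2} - H\right)\right) + H = 2 H + H \left(3 + H^{2} - H\right)$)
$a = 48076$ ($a = 707 \cdot 4 \left(5 + 4^{2} - 4\right) = 707 \cdot 4 \left(5 + 16 - 4\right) = 707 \cdot 4 \cdot 17 = 707 \cdot 68 = 48076$)
$\frac{1}{a} = \frac{1}{48076}$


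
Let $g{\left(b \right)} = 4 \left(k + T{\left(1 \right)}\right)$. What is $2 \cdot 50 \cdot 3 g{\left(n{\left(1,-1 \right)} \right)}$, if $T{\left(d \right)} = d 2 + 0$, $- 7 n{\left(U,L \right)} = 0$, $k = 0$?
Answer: $2400$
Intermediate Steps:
$n{\left(U,L \right)} = 0$ ($n{\left(U,L \right)} = \left(- \frac{1}{7}\right) 0 = 0$)
$T{\left(d \right)} = 2 d$ ($T{\left(d \right)} = 2 d + 0 = 2 d$)
$g{\left(b \right)} = 8$ ($g{\left(b \right)} = 4 \left(0 + 2 \cdot 1\right) = 4 \left(0 + 2\right) = 4 \cdot 2 = 8$)
$2 \cdot 50 \cdot 3 g{\left(n{\left(1,-1 \right)} \right)} = 2 \cdot 50 \cdot 3 \cdot 8 = 2 \cdot 150 \cdot 8 = 300 \cdot 8 = 2400$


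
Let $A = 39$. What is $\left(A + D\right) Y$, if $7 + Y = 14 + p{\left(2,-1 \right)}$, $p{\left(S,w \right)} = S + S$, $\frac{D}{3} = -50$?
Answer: $-1221$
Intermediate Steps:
$D = -150$ ($D = 3 \left(-50\right) = -150$)
$p{\left(S,w \right)} = 2 S$
$Y = 11$ ($Y = -7 + \left(14 + 2 \cdot 2\right) = -7 + \left(14 + 4\right) = -7 + 18 = 11$)
$\left(A + D\right) Y = \left(39 - 150\right) 11 = \left(-111\right) 11 = -1221$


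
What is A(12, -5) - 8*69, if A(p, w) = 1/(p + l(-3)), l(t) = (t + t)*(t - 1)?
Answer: -19871/36 ≈ -551.97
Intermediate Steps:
l(t) = 2*t*(-1 + t) (l(t) = (2*t)*(-1 + t) = 2*t*(-1 + t))
A(p, w) = 1/(24 + p) (A(p, w) = 1/(p + 2*(-3)*(-1 - 3)) = 1/(p + 2*(-3)*(-4)) = 1/(p + 24) = 1/(24 + p))
A(12, -5) - 8*69 = 1/(24 + 12) - 8*69 = 1/36 - 552 = -19871/36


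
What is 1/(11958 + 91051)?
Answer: 1/103009 ≈ 9.7079e-6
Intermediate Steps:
1/(11958 + 91051) = 1/103009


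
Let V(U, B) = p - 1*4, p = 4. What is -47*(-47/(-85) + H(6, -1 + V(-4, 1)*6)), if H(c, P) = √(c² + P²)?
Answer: -2209/85 - 47*√37 ≈ -311.88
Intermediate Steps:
V(U, B) = 0 (V(U, B) = 4 - 1*4 = 4 - 4 = 0)
H(c, P) = √(P² + c²)
-47*(-47/(-85) + H(6, -1 + V(-4, 1)*6)) = -47*(-47/(-85) + √((-1 + 0*6)² + 6²)) = -47*(-47*(-1/85) + √((-1 + 0)² + 36)) = -47*(47/85 + √((-1)² + 36)) = -47*(47/85 + √(1 + 36)) = -47*(47/85 + √37) = -2209/85 - 47*√37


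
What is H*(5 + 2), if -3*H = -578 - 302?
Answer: 6160/3 ≈ 2053.3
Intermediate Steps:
H = 880/3 (H = -(-578 - 302)/3 = -⅓*(-880) = 880/3 ≈ 293.33)
H*(5 + 2) = 880*(5 + 2)/3 = (880/3)*7 = 6160/3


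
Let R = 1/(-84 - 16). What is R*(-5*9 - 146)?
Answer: 191/100 ≈ 1.9100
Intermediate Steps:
R = -1/100 (R = 1/(-100) = -1/100 ≈ -0.010000)
R*(-5*9 - 146) = -(-5*9 - 146)/100 = -(-45 - 146)/100 = -1/100*(-191) = 191/100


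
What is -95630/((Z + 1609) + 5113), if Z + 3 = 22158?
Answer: -95630/28877 ≈ -3.3116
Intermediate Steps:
Z = 22155 (Z = -3 + 22158 = 22155)
-95630/((Z + 1609) + 5113) = -95630/((22155 + 1609) + 5113) = -95630/(23764 + 5113) = -95630/28877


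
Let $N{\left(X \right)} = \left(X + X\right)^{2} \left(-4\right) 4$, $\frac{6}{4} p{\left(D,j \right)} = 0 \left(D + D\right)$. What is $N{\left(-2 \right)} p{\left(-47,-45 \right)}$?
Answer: $0$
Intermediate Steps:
$p{\left(D,j \right)} = 0$ ($p{\left(D,j \right)} = \frac{2 \cdot 0 \left(D + D\right)}{3} = \frac{2 \cdot 0 \cdot 2 D}{3} = \frac{2}{3} \cdot 0 = 0$)
$N{\left(X \right)} = - 64 X^{2}$ ($N{\left(X \right)} = \left(2 X\right)^{2} \left(-4\right) 4 = 4 X^{2} \left(-4\right) 4 = - 16 X^{2} \cdot 4 = - 64 X^{2}$)
$N{\left(-2 \right)} p{\left(-47,-45 \right)} = - 64 \left(-2\right)^{2} \cdot 0 = \left(-64\right) 4 \cdot 0 = \left(-256\right) 0 = 0$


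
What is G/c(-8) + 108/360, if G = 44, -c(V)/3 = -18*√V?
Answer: 3/10 - 11*I*√2/54 ≈ 0.3 - 0.28808*I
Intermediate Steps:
c(V) = 54*√V (c(V) = -(-54)*√V = 54*√V)
G/c(-8) + 108/360 = 44/((54*√(-8))) + 108/360 = 44/((54*(2*I*√2))) + 108*(1/360) = 44/((108*I*√2)) + 3/10 = 44*(-I*√2/216) + 3/10 = -11*I*√2/54 + 3/10 = 3/10 - 11*I*√2/54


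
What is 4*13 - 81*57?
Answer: -4565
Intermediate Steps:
4*13 - 81*57 = 52 - 4617 = -4565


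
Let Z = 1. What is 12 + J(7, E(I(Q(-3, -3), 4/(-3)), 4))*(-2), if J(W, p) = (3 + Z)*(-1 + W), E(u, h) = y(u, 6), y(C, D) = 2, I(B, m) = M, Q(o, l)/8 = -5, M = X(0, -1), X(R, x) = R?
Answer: -36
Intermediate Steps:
M = 0
Q(o, l) = -40 (Q(o, l) = 8*(-5) = -40)
I(B, m) = 0
E(u, h) = 2
J(W, p) = -4 + 4*W (J(W, p) = (3 + 1)*(-1 + W) = 4*(-1 + W) = -4 + 4*W)
12 + J(7, E(I(Q(-3, -3), 4/(-3)), 4))*(-2) = 12 + (-4 + 4*7)*(-2) = 12 + (-4 + 28)*(-2) = 12 + 24*(-2) = 12 - 48 = -36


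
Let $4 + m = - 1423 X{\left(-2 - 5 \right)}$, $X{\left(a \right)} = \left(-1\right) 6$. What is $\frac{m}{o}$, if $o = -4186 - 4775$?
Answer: $- \frac{8534}{8961} \approx -0.95235$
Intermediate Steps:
$X{\left(a \right)} = -6$
$o = -8961$ ($o = -4186 - 4775 = -8961$)
$m = 8534$ ($m = -4 - -8538 = -4 + 8538 = 8534$)
$\frac{m}{o} = \frac{8534}{-8961} = 8534 \left(- \frac{1}{8961}\right) = - \frac{8534}{8961}$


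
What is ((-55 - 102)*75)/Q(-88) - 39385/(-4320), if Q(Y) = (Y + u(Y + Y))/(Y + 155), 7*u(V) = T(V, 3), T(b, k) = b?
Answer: 66356347/9504 ≈ 6981.9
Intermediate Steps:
u(V) = V/7
Q(Y) = 9*Y/(7*(155 + Y)) (Q(Y) = (Y + (Y + Y)/7)/(Y + 155) = (Y + (2*Y)/7)/(155 + Y) = (Y + 2*Y/7)/(155 + Y) = (9*Y/7)/(155 + Y) = 9*Y/(7*(155 + Y)))
((-55 - 102)*75)/Q(-88) - 39385/(-4320) = ((-55 - 102)*75)/(((9/7)*(-88)/(155 - 88))) - 39385/(-4320) = (-157*75)/(((9/7)*(-88)/67)) - 39385*(-1/4320) = -11775/((9/7)*(-88)*(1/67)) + 7877/864 = -11775/(-792/469) + 7877/864 = -11775*(-469/792) + 7877/864 = 1840825/264 + 7877/864 = 66356347/9504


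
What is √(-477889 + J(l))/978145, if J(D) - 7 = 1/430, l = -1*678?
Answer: I*√88360381370/420602350 ≈ 0.00070674*I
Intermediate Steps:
l = -678
J(D) = 3011/430 (J(D) = 7 + 1/430 = 3011/430)
√(-477889 + J(l))/978145 = √(-477889 + 3011/430)/978145 = √(-205489259/430)*(1/978145) = (I*√88360381370/430)*(1/978145) = I*√88360381370/420602350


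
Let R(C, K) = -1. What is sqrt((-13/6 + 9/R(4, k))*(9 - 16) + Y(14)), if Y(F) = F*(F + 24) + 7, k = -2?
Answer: 23*sqrt(42)/6 ≈ 24.843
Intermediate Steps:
Y(F) = 7 + F*(24 + F) (Y(F) = F*(24 + F) + 7 = 7 + F*(24 + F))
sqrt((-13/6 + 9/R(4, k))*(9 - 16) + Y(14)) = sqrt((-13/6 + 9/(-1))*(9 - 16) + (7 + 14**2 + 24*14)) = sqrt((-13*1/6 + 9*(-1))*(-7) + (7 + 196 + 336)) = sqrt((-13/6 - 9)*(-7) + 539) = sqrt(-67/6*(-7) + 539) = sqrt(469/6 + 539) = sqrt(3703/6) = 23*sqrt(42)/6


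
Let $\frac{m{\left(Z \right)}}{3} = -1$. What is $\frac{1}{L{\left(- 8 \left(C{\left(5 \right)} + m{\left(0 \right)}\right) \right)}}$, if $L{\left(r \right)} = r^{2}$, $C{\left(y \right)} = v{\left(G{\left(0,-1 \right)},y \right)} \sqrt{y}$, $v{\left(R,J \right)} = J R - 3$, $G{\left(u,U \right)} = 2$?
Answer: $\frac{127}{1782272} + \frac{21 \sqrt{5}}{1782272} \approx 9.7604 \cdot 10^{-5}$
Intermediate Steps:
$m{\left(Z \right)} = -3$ ($m{\left(Z \right)} = 3 \left(-1\right) = -3$)
$v{\left(R,J \right)} = -3 + J R$
$C{\left(y \right)} = \sqrt{y} \left(-3 + 2 y\right)$ ($C{\left(y \right)} = \left(-3 + y 2\right) \sqrt{y} = \left(-3 + 2 y\right) \sqrt{y} = \sqrt{y} \left(-3 + 2 y\right)$)
$\frac{1}{L{\left(- 8 \left(C{\left(5 \right)} + m{\left(0 \right)}\right) \right)}} = \frac{1}{\left(- 8 \left(\sqrt{5} \left(-3 + 2 \cdot 5\right) - 3\right)\right)^{2}} = \frac{1}{\left(- 8 \left(\sqrt{5} \left(-3 + 10\right) - 3\right)\right)^{2}} = \frac{1}{\left(- 8 \left(\sqrt{5} \cdot 7 - 3\right)\right)^{2}} = \frac{1}{\left(- 8 \left(7 \sqrt{5} - 3\right)\right)^{2}} = \frac{1}{\left(- 8 \left(-3 + 7 \sqrt{5}\right)\right)^{2}} = \frac{1}{\left(24 - 56 \sqrt{5}\right)^{2}}$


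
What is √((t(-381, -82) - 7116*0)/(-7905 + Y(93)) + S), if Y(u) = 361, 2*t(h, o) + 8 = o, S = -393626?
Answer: I*√5600504345114/3772 ≈ 627.4*I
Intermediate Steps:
t(h, o) = -4 + o/2
√((t(-381, -82) - 7116*0)/(-7905 + Y(93)) + S) = √(((-4 + (½)*(-82)) - 7116*0)/(-7905 + 361) - 393626) = √(((-4 - 41) + 0)/(-7544) - 393626) = √((-45 + 0)*(-1/7544) - 393626) = √(-45*(-1/7544) - 393626) = √(45/7544 - 393626) = √(-2969514499/7544) = I*√5600504345114/3772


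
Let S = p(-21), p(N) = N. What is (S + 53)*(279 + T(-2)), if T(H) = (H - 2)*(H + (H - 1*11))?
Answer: 10848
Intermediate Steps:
S = -21
T(H) = (-11 + 2*H)*(-2 + H) (T(H) = (-2 + H)*(H + (H - 11)) = (-2 + H)*(H + (-11 + H)) = (-2 + H)*(-11 + 2*H) = (-11 + 2*H)*(-2 + H))
(S + 53)*(279 + T(-2)) = (-21 + 53)*(279 + (22 - 15*(-2) + 2*(-2)**2)) = 32*(279 + (22 + 30 + 2*4)) = 32*(279 + (22 + 30 + 8)) = 32*(279 + 60) = 32*339 = 10848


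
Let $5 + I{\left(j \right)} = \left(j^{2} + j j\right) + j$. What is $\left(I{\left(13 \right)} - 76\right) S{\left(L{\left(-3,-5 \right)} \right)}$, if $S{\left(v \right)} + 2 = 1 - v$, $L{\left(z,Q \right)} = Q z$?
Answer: $-4320$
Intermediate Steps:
$S{\left(v \right)} = -1 - v$ ($S{\left(v \right)} = -2 - \left(-1 + v\right) = -1 - v$)
$I{\left(j \right)} = -5 + j + 2 j^{2}$ ($I{\left(j \right)} = -5 + \left(\left(j^{2} + j j\right) + j\right) = -5 + \left(\left(j^{2} + j^{2}\right) + j\right) = -5 + \left(2 j^{2} + j\right) = -5 + \left(j + 2 j^{2}\right) = -5 + j + 2 j^{2}$)
$\left(I{\left(13 \right)} - 76\right) S{\left(L{\left(-3,-5 \right)} \right)} = \left(\left(-5 + 13 + 2 \cdot 13^{2}\right) - 76\right) \left(-1 - \left(-5\right) \left(-3\right)\right) = \left(\left(-5 + 13 + 2 \cdot 169\right) - 76\right) \left(-1 - 15\right) = \left(\left(-5 + 13 + 338\right) - 76\right) \left(-1 - 15\right) = \left(346 - 76\right) \left(-16\right) = 270 \left(-16\right) = -4320$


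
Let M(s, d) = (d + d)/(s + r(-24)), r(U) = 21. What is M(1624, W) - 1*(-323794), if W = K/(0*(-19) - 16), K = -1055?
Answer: 852226019/2632 ≈ 3.2379e+5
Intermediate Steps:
W = 1055/16 (W = -1055/(0*(-19) - 16) = -1055/(0 - 16) = -1055/(-16) = -1055*(-1/16) = 1055/16 ≈ 65.938)
M(s, d) = 2*d/(21 + s) (M(s, d) = (d + d)/(s + 21) = (2*d)/(21 + s) = 2*d/(21 + s))
M(1624, W) - 1*(-323794) = 2*(1055/16)/(21 + 1624) - 1*(-323794) = 2*(1055/16)/1645 + 323794 = 2*(1055/16)*(1/1645) + 323794 = 211/2632 + 323794 = 852226019/2632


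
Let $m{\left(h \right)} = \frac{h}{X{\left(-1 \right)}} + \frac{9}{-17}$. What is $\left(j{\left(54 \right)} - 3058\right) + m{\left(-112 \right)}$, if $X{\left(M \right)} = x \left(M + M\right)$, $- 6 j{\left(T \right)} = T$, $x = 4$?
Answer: $- \frac{51910}{17} \approx -3053.5$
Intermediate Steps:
$j{\left(T \right)} = - \frac{T}{6}$
$X{\left(M \right)} = 8 M$ ($X{\left(M \right)} = 4 \left(M + M\right) = 4 \cdot 2 M = 8 M$)
$m{\left(h \right)} = - \frac{9}{17} - \frac{h}{8}$ ($m{\left(h \right)} = \frac{h}{8 \left(-1\right)} + \frac{9}{-17} = \frac{h}{-8} + 9 \left(- \frac{1}{17}\right) = h \left(- \frac{1}{8}\right) - \frac{9}{17} = - \frac{h}{8} - \frac{9}{17} = - \frac{9}{17} - \frac{h}{8}$)
$\left(j{\left(54 \right)} - 3058\right) + m{\left(-112 \right)} = \left(\left(- \frac{1}{6}\right) 54 - 3058\right) - - \frac{229}{17} = \left(-9 + \left(-12755 + 9697\right)\right) + \left(- \frac{9}{17} + 14\right) = \left(-9 - 3058\right) + \frac{229}{17} = -3067 + \frac{229}{17} = - \frac{51910}{17}$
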